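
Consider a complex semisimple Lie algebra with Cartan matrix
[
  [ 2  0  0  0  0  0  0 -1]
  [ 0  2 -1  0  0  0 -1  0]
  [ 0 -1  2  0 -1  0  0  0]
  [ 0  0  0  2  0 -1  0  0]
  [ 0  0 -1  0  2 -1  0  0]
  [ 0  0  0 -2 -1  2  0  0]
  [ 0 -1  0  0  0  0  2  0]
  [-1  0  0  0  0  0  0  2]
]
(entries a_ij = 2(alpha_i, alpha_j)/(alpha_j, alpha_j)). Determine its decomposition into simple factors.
A2 ⊕ B6

The diagram associated to this matrix has two connected components: the simple roots {alpha_1, alpha_8} form a chain of 2 nodes with single edges (A_2), and {alpha_2, alpha_3, alpha_4, alpha_5, alpha_6, alpha_7} form a chain of 6 nodes with a double edge at one end; the terminal node there is the unique short simple root (B_6). A semisimple Lie algebra decomposes uniquely as the direct sum of simple ideals, one per connected component of its Dynkin diagram, so g ≅ A_2 ⊕ B_6 (dimension 8 + 78 = 86).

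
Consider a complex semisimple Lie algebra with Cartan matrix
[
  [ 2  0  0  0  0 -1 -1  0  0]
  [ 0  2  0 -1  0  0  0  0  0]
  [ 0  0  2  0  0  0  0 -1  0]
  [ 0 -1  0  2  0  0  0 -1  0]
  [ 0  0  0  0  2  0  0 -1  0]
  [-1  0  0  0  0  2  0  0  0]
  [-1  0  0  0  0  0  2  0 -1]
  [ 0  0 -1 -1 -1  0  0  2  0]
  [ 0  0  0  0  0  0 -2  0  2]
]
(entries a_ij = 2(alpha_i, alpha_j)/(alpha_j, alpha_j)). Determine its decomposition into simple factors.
The diagram associated to this matrix has two connected components: the simple roots {alpha_1, alpha_6, alpha_7, alpha_9} form a chain of 4 nodes with a double edge at one end; the terminal node there is the unique long simple root (C_4), and {alpha_2, alpha_3, alpha_4, alpha_5, alpha_8} form a chain of 3 nodes with a fork of two nodes at one end (D_5). A semisimple Lie algebra decomposes uniquely as the direct sum of simple ideals, one per connected component of its Dynkin diagram, so g ≅ C_4 ⊕ D_5 (dimension 36 + 45 = 81).

C_4 ⊕ D_5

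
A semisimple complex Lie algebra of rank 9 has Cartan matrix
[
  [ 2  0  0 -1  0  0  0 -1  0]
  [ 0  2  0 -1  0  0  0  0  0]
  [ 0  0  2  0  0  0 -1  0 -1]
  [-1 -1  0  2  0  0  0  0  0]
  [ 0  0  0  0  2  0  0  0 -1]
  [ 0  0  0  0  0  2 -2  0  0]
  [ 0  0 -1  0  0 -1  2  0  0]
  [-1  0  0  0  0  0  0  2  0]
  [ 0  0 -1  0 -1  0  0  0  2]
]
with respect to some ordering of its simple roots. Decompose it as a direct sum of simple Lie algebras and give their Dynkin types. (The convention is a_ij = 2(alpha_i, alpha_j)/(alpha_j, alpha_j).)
type A_4 ⊕ type C_5

The diagram associated to this matrix has two connected components: the simple roots {alpha_1, alpha_2, alpha_4, alpha_8} form a chain of 4 nodes with single edges (A_4), and {alpha_3, alpha_5, alpha_6, alpha_7, alpha_9} form a chain of 5 nodes with a double edge at one end; the terminal node there is the unique long simple root (C_5). A semisimple Lie algebra decomposes uniquely as the direct sum of simple ideals, one per connected component of its Dynkin diagram, so g ≅ A_4 ⊕ C_5 (dimension 24 + 55 = 79).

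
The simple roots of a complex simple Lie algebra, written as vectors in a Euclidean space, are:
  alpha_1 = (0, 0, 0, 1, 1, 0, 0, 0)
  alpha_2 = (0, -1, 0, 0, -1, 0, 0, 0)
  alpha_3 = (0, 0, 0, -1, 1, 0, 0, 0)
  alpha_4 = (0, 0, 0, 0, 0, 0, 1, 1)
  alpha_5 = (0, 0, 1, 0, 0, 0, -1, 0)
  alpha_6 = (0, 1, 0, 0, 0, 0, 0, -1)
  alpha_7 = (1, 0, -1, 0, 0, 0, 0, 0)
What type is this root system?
Compute the Cartan integers a_ij = 2(alpha_i, alpha_j)/(alpha_j, alpha_j); the resulting 7x7 Cartan matrix is
[[2, -1, 0, 0, 0, 0, 0], [-1, 2, -1, 0, 0, -1, 0], [0, -1, 2, 0, 0, 0, 0], [0, 0, 0, 2, -1, -1, 0], [0, 0, 0, -1, 2, 0, -1], [0, -1, 0, -1, 0, 2, 0], [0, 0, 0, 0, -1, 0, 2]].
All simple roots have the same length, so the diagram is simply laced. The associated Dynkin diagram is a chain of 5 nodes with a fork of two nodes at one end (D_7), so the type is D_7 (the algebra so(14)).

type D_7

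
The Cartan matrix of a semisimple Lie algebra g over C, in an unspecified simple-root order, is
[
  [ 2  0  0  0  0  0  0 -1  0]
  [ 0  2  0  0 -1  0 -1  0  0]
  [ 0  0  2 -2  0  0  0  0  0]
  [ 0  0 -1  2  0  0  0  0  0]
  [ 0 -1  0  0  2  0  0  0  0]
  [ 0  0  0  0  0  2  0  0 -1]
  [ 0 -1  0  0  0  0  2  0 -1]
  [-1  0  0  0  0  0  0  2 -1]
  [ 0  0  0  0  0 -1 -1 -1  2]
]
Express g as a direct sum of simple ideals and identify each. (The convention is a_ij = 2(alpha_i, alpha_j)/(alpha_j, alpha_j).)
The diagram associated to this matrix has two connected components: the simple roots {alpha_3, alpha_4} form a chain of 2 nodes with a double edge at one end; the terminal node there is the unique short simple root (B_2), and {alpha_1, alpha_2, alpha_5, alpha_6, alpha_7, alpha_8, alpha_9} form a chain of 6 nodes with one extra node attached to the third node from one end (E_7). A semisimple Lie algebra decomposes uniquely as the direct sum of simple ideals, one per connected component of its Dynkin diagram, so g ≅ B_2 ⊕ E_7 (dimension 10 + 133 = 143).

type B_2 + type E_7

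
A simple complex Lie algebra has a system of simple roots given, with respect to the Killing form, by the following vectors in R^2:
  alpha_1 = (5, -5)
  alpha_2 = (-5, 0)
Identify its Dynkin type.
type B_2

Compute the Cartan integers a_ij = 2(alpha_i, alpha_j)/(alpha_j, alpha_j); the resulting 2x2 Cartan matrix is
[[2, -2], [-1, 2]].
The roots have two lengths (squared-length ratio 2:1); the short ones are alpha_{2}. The associated Dynkin diagram is a chain of 2 nodes with a double edge at one end; the terminal node there is the unique short simple root (B_2), so the type is B_2 (the algebra so(5)).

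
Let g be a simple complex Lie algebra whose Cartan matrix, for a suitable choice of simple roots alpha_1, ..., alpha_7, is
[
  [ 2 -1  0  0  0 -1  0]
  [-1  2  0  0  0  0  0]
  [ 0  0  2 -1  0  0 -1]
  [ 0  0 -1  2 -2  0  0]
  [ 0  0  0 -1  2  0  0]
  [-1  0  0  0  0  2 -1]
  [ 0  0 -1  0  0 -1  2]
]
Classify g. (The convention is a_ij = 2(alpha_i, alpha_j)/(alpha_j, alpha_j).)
B_7 (so(15))

The matrix has rank 7 with 2's on the diagonal. Reading the off-diagonal entries as Dynkin edges (a single edge where a_ij = a_ji = -1; a double or triple edge where a_ij * a_ji = 2 or 3), the diagram is a chain of 7 nodes with a double edge at one end; the terminal node there is the unique short simple root (B_7). One simple-root ordering that puts it in standard form is (alpha_2, alpha_1, alpha_6, alpha_7, alpha_3, alpha_4, alpha_5). So the algebra is type B_7, i.e. so(15).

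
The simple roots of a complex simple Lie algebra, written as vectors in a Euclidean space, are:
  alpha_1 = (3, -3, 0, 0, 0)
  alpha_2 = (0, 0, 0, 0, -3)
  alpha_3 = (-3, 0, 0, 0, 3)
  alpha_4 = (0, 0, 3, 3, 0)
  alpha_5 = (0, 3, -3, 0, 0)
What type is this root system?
B5

Compute the Cartan integers a_ij = 2(alpha_i, alpha_j)/(alpha_j, alpha_j); the resulting 5x5 Cartan matrix is
[[2, 0, -1, 0, -1], [0, 2, -1, 0, 0], [-1, -2, 2, 0, 0], [0, 0, 0, 2, -1], [-1, 0, 0, -1, 2]].
The roots have two lengths (squared-length ratio 2:1); the short ones are alpha_{2}. The associated Dynkin diagram is a chain of 5 nodes with a double edge at one end; the terminal node there is the unique short simple root (B_5), so the type is B_5 (the algebra so(11)).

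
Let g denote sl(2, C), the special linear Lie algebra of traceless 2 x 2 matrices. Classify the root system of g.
This is sl(2), which has dimension 2^2 - 1 = 3 and rank 2 - 1 = 1 (a Cartan subalgebra is the diagonal traceless matrices). In the classification of classical Lie algebras, the special linear algebra sl(n+1) has type A_n; here n = 1, so the Dynkin diagram is a chain of 1 nodes with single edges (A_1). Hence the type is A_1.

A_1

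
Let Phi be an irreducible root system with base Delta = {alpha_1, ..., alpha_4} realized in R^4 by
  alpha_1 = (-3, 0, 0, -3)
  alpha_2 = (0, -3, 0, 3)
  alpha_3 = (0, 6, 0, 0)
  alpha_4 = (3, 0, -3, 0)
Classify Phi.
Compute the Cartan integers a_ij = 2(alpha_i, alpha_j)/(alpha_j, alpha_j); the resulting 4x4 Cartan matrix is
[[2, -1, 0, -1], [-1, 2, -1, 0], [0, -2, 2, 0], [-1, 0, 0, 2]].
The roots have two lengths (squared-length ratio 2:1); the short ones are alpha_{1,2,4}. The associated Dynkin diagram is a chain of 4 nodes with a double edge at one end; the terminal node there is the unique long simple root (C_4), so the type is C_4 (the algebra sp(8)).

C_4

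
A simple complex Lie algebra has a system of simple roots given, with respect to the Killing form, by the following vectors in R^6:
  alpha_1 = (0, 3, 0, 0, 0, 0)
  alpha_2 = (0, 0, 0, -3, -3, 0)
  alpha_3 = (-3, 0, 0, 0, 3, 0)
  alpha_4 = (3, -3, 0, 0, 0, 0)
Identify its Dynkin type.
B_4

Compute the Cartan integers a_ij = 2(alpha_i, alpha_j)/(alpha_j, alpha_j); the resulting 4x4 Cartan matrix is
[[2, 0, 0, -1], [0, 2, -1, 0], [0, -1, 2, -1], [-2, 0, -1, 2]].
The roots have two lengths (squared-length ratio 2:1); the short ones are alpha_{1}. The associated Dynkin diagram is a chain of 4 nodes with a double edge at one end; the terminal node there is the unique short simple root (B_4), so the type is B_4 (the algebra so(9)).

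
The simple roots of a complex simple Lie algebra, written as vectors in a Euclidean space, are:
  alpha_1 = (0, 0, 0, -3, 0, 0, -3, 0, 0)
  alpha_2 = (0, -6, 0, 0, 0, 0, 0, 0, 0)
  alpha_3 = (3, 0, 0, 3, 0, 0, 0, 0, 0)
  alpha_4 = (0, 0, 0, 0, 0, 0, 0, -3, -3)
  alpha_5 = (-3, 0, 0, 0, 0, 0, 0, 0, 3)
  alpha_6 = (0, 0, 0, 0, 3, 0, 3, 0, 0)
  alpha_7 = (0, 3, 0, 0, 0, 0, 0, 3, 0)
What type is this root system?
type C_7

Compute the Cartan integers a_ij = 2(alpha_i, alpha_j)/(alpha_j, alpha_j); the resulting 7x7 Cartan matrix is
[[2, 0, -1, 0, 0, -1, 0], [0, 2, 0, 0, 0, 0, -2], [-1, 0, 2, 0, -1, 0, 0], [0, 0, 0, 2, -1, 0, -1], [0, 0, -1, -1, 2, 0, 0], [-1, 0, 0, 0, 0, 2, 0], [0, -1, 0, -1, 0, 0, 2]].
The roots have two lengths (squared-length ratio 2:1); the short ones are alpha_{1,3,4,5,6,7}. The associated Dynkin diagram is a chain of 7 nodes with a double edge at one end; the terminal node there is the unique long simple root (C_7), so the type is C_7 (the algebra sp(14)).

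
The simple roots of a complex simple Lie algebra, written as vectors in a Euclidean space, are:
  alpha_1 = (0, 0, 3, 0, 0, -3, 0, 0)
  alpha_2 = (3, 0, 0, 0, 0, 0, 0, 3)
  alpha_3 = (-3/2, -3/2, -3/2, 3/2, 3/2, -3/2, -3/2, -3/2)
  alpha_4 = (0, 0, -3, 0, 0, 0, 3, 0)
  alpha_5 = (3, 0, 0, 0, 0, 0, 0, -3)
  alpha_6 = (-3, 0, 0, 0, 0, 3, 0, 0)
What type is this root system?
E_6

Compute the Cartan integers a_ij = 2(alpha_i, alpha_j)/(alpha_j, alpha_j); the resulting 6x6 Cartan matrix is
[[2, 0, 0, -1, 0, -1], [0, 2, -1, 0, 0, -1], [0, -1, 2, 0, 0, 0], [-1, 0, 0, 2, 0, 0], [0, 0, 0, 0, 2, -1], [-1, -1, 0, 0, -1, 2]].
All simple roots have the same length, so the diagram is simply laced. The associated Dynkin diagram is a chain of 5 nodes with one extra node attached to the third node from one end (E_6), so the type is E_6.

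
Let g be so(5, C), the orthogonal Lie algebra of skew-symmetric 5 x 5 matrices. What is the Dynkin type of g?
type B_2

This is so(5) with 5 odd, which has dimension 5(5-1)/2 = 10 and rank (5-1)/2 = 2. In the classification of classical Lie algebras, the orthogonal algebra so(2n+1) in an odd number of variables has type B_n; here n = 2, so the Dynkin diagram is a chain of 2 nodes with a double edge at one end; the terminal node there is the unique short simple root (B_2). Hence the type is B_2.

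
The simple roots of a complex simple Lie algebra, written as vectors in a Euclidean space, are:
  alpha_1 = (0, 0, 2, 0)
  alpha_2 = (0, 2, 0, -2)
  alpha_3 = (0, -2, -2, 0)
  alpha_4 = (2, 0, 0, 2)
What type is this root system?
Compute the Cartan integers a_ij = 2(alpha_i, alpha_j)/(alpha_j, alpha_j); the resulting 4x4 Cartan matrix is
[[2, 0, -1, 0], [0, 2, -1, -1], [-2, -1, 2, 0], [0, -1, 0, 2]].
The roots have two lengths (squared-length ratio 2:1); the short ones are alpha_{1}. The associated Dynkin diagram is a chain of 4 nodes with a double edge at one end; the terminal node there is the unique short simple root (B_4), so the type is B_4 (the algebra so(9)).

B_4 (so(9))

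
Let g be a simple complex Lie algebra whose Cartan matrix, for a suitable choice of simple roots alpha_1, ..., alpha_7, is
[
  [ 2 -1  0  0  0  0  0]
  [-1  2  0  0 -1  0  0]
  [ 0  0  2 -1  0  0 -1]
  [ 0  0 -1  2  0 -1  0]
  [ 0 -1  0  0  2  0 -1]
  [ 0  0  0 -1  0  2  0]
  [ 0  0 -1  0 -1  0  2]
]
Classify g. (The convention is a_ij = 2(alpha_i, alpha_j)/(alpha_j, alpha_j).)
The matrix has rank 7 with 2's on the diagonal. Reading the off-diagonal entries as Dynkin edges (a single edge where a_ij = a_ji = -1; a double or triple edge where a_ij * a_ji = 2 or 3), the diagram is a chain of 7 nodes with single edges (A_7). One simple-root ordering that puts it in standard form is (alpha_1, alpha_2, alpha_5, alpha_7, alpha_3, alpha_4, alpha_6). So the algebra is type A_7, i.e. sl(8).

type A_7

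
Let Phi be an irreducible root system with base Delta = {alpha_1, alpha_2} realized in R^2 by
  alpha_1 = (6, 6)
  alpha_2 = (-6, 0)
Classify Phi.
B2

Compute the Cartan integers a_ij = 2(alpha_i, alpha_j)/(alpha_j, alpha_j); the resulting 2x2 Cartan matrix is
[[2, -2], [-1, 2]].
The roots have two lengths (squared-length ratio 2:1); the short ones are alpha_{2}. The associated Dynkin diagram is a chain of 2 nodes with a double edge at one end; the terminal node there is the unique short simple root (B_2), so the type is B_2 (the algebra so(5)).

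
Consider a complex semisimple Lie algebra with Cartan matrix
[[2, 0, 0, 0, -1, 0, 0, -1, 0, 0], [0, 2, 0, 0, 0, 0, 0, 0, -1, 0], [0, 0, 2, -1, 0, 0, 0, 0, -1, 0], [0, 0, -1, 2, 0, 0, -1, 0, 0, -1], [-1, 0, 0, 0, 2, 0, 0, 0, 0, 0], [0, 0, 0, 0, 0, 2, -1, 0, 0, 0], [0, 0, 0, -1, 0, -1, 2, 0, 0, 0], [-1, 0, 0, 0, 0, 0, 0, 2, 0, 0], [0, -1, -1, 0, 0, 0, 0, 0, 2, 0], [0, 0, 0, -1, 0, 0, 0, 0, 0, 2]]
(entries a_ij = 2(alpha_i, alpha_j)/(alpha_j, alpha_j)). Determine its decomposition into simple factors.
A_3 (sl(4)) + E_7

The diagram associated to this matrix has two connected components: the simple roots {alpha_1, alpha_5, alpha_8} form a chain of 3 nodes with single edges (A_3), and {alpha_2, alpha_3, alpha_4, alpha_6, alpha_7, alpha_9, alpha_10} form a chain of 6 nodes with one extra node attached to the third node from one end (E_7). A semisimple Lie algebra decomposes uniquely as the direct sum of simple ideals, one per connected component of its Dynkin diagram, so g ≅ A_3 ⊕ E_7 (dimension 15 + 133 = 148).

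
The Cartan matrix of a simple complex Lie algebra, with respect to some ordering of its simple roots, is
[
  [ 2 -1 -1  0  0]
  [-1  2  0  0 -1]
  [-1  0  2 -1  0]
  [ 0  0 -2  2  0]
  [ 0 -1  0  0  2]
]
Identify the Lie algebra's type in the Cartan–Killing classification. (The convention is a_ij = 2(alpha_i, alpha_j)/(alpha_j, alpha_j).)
The matrix has rank 5 with 2's on the diagonal. Reading the off-diagonal entries as Dynkin edges (a single edge where a_ij = a_ji = -1; a double or triple edge where a_ij * a_ji = 2 or 3), the diagram is a chain of 5 nodes with a double edge at one end; the terminal node there is the unique long simple root (C_5). One simple-root ordering that puts it in standard form is (alpha_5, alpha_2, alpha_1, alpha_3, alpha_4). So the algebra is type C_5, i.e. sp(10).

C_5 (sp(10))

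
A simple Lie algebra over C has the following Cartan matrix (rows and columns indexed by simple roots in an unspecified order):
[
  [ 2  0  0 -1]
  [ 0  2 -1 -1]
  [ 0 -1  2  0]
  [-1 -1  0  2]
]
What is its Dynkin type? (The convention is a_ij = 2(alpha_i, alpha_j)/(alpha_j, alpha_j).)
The matrix has rank 4 with 2's on the diagonal. Reading the off-diagonal entries as Dynkin edges (a single edge where a_ij = a_ji = -1; a double or triple edge where a_ij * a_ji = 2 or 3), the diagram is a chain of 4 nodes with single edges (A_4). One simple-root ordering that puts it in standard form is (alpha_3, alpha_2, alpha_4, alpha_1). So the algebra is type A_4, i.e. sl(5).

type A_4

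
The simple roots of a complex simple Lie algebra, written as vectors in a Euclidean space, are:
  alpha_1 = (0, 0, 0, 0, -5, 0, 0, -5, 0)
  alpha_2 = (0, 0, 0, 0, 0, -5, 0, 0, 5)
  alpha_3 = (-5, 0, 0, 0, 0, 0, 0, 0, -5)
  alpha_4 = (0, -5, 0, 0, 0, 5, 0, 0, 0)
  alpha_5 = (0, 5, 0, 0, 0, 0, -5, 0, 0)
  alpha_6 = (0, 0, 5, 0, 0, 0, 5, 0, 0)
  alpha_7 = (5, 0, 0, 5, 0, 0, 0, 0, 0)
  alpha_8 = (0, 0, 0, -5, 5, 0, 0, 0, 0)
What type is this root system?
Compute the Cartan integers a_ij = 2(alpha_i, alpha_j)/(alpha_j, alpha_j); the resulting 8x8 Cartan matrix is
[[2, 0, 0, 0, 0, 0, 0, -1], [0, 2, -1, -1, 0, 0, 0, 0], [0, -1, 2, 0, 0, 0, -1, 0], [0, -1, 0, 2, -1, 0, 0, 0], [0, 0, 0, -1, 2, -1, 0, 0], [0, 0, 0, 0, -1, 2, 0, 0], [0, 0, -1, 0, 0, 0, 2, -1], [-1, 0, 0, 0, 0, 0, -1, 2]].
All simple roots have the same length, so the diagram is simply laced. The associated Dynkin diagram is a chain of 8 nodes with single edges (A_8), so the type is A_8 (the algebra sl(9)).

type A_8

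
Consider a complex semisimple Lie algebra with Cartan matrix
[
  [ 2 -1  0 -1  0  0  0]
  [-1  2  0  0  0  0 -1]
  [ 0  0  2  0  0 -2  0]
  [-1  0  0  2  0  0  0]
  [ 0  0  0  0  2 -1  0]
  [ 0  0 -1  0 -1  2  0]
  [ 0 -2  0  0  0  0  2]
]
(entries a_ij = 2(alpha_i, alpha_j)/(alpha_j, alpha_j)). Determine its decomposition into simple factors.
The diagram associated to this matrix has two connected components: the simple roots {alpha_3, alpha_5, alpha_6} form a chain of 3 nodes with a double edge at one end; the terminal node there is the unique long simple root (C_3), and {alpha_1, alpha_2, alpha_4, alpha_7} form a chain of 4 nodes with a double edge at one end; the terminal node there is the unique long simple root (C_4). A semisimple Lie algebra decomposes uniquely as the direct sum of simple ideals, one per connected component of its Dynkin diagram, so g ≅ C_3 ⊕ C_4 (dimension 21 + 36 = 57).

C_3 (sp(6)) ⊕ C_4 (sp(8))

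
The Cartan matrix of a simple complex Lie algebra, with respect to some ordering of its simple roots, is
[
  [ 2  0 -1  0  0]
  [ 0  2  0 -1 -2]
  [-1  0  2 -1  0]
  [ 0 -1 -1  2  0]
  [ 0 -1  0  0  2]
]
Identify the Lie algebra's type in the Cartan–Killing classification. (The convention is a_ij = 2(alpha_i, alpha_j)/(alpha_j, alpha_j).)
The matrix has rank 5 with 2's on the diagonal. Reading the off-diagonal entries as Dynkin edges (a single edge where a_ij = a_ji = -1; a double or triple edge where a_ij * a_ji = 2 or 3), the diagram is a chain of 5 nodes with a double edge at one end; the terminal node there is the unique short simple root (B_5). One simple-root ordering that puts it in standard form is (alpha_1, alpha_3, alpha_4, alpha_2, alpha_5). So the algebra is type B_5, i.e. so(11).

type B_5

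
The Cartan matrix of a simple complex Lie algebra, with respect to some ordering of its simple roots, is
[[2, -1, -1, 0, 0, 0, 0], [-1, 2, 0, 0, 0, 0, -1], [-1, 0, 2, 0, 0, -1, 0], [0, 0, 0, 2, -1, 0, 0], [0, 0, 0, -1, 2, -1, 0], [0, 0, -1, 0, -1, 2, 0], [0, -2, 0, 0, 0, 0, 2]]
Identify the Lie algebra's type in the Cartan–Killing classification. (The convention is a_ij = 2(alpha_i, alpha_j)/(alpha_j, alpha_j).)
The matrix has rank 7 with 2's on the diagonal. Reading the off-diagonal entries as Dynkin edges (a single edge where a_ij = a_ji = -1; a double or triple edge where a_ij * a_ji = 2 or 3), the diagram is a chain of 7 nodes with a double edge at one end; the terminal node there is the unique long simple root (C_7). One simple-root ordering that puts it in standard form is (alpha_4, alpha_5, alpha_6, alpha_3, alpha_1, alpha_2, alpha_7). So the algebra is type C_7, i.e. sp(14).

C_7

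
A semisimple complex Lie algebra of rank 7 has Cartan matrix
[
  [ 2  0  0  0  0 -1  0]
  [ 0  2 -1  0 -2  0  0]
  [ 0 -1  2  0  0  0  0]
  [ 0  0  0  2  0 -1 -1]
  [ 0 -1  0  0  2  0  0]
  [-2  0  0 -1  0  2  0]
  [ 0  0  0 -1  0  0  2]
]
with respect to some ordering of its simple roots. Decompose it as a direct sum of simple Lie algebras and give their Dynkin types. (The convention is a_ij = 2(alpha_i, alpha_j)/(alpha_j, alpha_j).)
The diagram associated to this matrix has two connected components: the simple roots {alpha_2, alpha_3, alpha_5} form a chain of 3 nodes with a double edge at one end; the terminal node there is the unique short simple root (B_3), and {alpha_1, alpha_4, alpha_6, alpha_7} form a chain of 4 nodes with a double edge at one end; the terminal node there is the unique short simple root (B_4). A semisimple Lie algebra decomposes uniquely as the direct sum of simple ideals, one per connected component of its Dynkin diagram, so g ≅ B_3 ⊕ B_4 (dimension 21 + 36 = 57).

B_3 + B_4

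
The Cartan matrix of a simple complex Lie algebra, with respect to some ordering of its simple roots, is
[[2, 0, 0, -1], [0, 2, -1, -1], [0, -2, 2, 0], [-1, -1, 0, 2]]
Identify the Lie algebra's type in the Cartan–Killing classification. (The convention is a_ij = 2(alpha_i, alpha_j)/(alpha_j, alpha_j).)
C_4

The matrix has rank 4 with 2's on the diagonal. Reading the off-diagonal entries as Dynkin edges (a single edge where a_ij = a_ji = -1; a double or triple edge where a_ij * a_ji = 2 or 3), the diagram is a chain of 4 nodes with a double edge at one end; the terminal node there is the unique long simple root (C_4). One simple-root ordering that puts it in standard form is (alpha_1, alpha_4, alpha_2, alpha_3). So the algebra is type C_4, i.e. sp(8).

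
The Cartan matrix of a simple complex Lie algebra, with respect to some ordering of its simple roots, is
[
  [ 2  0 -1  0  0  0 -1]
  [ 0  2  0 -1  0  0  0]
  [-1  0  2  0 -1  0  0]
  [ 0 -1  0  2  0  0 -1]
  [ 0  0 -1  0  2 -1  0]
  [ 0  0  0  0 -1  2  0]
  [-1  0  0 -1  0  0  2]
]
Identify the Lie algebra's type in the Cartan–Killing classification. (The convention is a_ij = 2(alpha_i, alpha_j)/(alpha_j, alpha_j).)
type A_7

The matrix has rank 7 with 2's on the diagonal. Reading the off-diagonal entries as Dynkin edges (a single edge where a_ij = a_ji = -1; a double or triple edge where a_ij * a_ji = 2 or 3), the diagram is a chain of 7 nodes with single edges (A_7). One simple-root ordering that puts it in standard form is (alpha_2, alpha_4, alpha_7, alpha_1, alpha_3, alpha_5, alpha_6). So the algebra is type A_7, i.e. sl(8).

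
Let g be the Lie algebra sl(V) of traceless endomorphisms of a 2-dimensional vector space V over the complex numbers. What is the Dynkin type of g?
type A_1

This is sl(2), which has dimension 2^2 - 1 = 3 and rank 2 - 1 = 1 (a Cartan subalgebra is the diagonal traceless matrices). In the classification of classical Lie algebras, the special linear algebra sl(n+1) has type A_n; here n = 1, so the Dynkin diagram is a chain of 1 nodes with single edges (A_1). Hence the type is A_1.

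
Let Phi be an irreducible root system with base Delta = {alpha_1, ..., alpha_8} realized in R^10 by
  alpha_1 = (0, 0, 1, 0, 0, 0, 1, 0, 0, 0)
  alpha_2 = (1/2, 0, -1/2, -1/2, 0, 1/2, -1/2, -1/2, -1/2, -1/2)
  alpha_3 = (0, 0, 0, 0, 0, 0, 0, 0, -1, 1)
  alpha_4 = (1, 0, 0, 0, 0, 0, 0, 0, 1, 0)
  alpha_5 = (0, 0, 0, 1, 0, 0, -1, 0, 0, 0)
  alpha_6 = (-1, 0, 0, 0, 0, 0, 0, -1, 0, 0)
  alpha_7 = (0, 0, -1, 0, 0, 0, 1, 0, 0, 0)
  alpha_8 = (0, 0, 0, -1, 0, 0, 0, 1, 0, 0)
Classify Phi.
type E_8

Compute the Cartan integers a_ij = 2(alpha_i, alpha_j)/(alpha_j, alpha_j); the resulting 8x8 Cartan matrix is
[[2, -1, 0, 0, -1, 0, 0, 0], [-1, 2, 0, 0, 0, 0, 0, 0], [0, 0, 2, -1, 0, 0, 0, 0], [0, 0, -1, 2, 0, -1, 0, 0], [-1, 0, 0, 0, 2, 0, -1, -1], [0, 0, 0, -1, 0, 2, 0, -1], [0, 0, 0, 0, -1, 0, 2, 0], [0, 0, 0, 0, -1, -1, 0, 2]].
All simple roots have the same length, so the diagram is simply laced. The associated Dynkin diagram is a chain of 7 nodes with one extra node attached to the third node from one end (E_8), so the type is E_8.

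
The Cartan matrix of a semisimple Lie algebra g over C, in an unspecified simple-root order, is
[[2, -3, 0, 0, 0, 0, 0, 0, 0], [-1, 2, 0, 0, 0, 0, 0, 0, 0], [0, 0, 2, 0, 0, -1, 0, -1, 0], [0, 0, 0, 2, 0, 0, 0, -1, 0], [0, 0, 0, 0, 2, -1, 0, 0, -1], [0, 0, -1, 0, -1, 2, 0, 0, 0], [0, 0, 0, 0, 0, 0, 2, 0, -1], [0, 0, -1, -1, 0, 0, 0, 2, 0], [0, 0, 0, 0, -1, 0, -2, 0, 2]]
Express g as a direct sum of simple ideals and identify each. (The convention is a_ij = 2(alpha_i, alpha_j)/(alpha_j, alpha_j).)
type B_7 + type G_2

The diagram associated to this matrix has two connected components: the simple roots {alpha_3, alpha_4, alpha_5, alpha_6, alpha_7, alpha_8, alpha_9} form a chain of 7 nodes with a double edge at one end; the terminal node there is the unique short simple root (B_7), and {alpha_1, alpha_2} form two nodes joined by a triple edge (G_2). A semisimple Lie algebra decomposes uniquely as the direct sum of simple ideals, one per connected component of its Dynkin diagram, so g ≅ B_7 ⊕ G_2 (dimension 105 + 14 = 119).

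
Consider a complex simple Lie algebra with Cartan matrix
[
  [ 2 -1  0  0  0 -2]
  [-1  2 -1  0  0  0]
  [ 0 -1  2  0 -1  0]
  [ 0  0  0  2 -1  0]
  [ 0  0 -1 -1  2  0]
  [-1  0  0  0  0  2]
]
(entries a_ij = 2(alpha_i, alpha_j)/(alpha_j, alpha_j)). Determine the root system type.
type B_6

The matrix has rank 6 with 2's on the diagonal. Reading the off-diagonal entries as Dynkin edges (a single edge where a_ij = a_ji = -1; a double or triple edge where a_ij * a_ji = 2 or 3), the diagram is a chain of 6 nodes with a double edge at one end; the terminal node there is the unique short simple root (B_6). One simple-root ordering that puts it in standard form is (alpha_4, alpha_5, alpha_3, alpha_2, alpha_1, alpha_6). So the algebra is type B_6, i.e. so(13).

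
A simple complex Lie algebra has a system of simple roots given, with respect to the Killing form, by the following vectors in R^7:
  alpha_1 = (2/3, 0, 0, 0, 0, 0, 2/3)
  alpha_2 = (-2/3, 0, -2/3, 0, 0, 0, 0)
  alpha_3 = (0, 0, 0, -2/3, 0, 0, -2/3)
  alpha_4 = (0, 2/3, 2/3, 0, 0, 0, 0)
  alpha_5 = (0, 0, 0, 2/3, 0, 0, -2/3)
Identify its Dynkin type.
Compute the Cartan integers a_ij = 2(alpha_i, alpha_j)/(alpha_j, alpha_j); the resulting 5x5 Cartan matrix is
[[2, -1, -1, 0, -1], [-1, 2, 0, -1, 0], [-1, 0, 2, 0, 0], [0, -1, 0, 2, 0], [-1, 0, 0, 0, 2]].
All simple roots have the same length, so the diagram is simply laced. The associated Dynkin diagram is a chain of 3 nodes with a fork of two nodes at one end (D_5), so the type is D_5 (the algebra so(10)).

type D_5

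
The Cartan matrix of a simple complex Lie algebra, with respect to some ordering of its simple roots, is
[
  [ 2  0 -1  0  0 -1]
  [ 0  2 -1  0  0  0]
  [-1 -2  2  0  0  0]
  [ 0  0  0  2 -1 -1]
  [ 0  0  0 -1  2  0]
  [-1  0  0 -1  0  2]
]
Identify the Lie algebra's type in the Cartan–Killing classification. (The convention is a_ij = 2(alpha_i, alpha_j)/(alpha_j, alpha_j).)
The matrix has rank 6 with 2's on the diagonal. Reading the off-diagonal entries as Dynkin edges (a single edge where a_ij = a_ji = -1; a double or triple edge where a_ij * a_ji = 2 or 3), the diagram is a chain of 6 nodes with a double edge at one end; the terminal node there is the unique short simple root (B_6). One simple-root ordering that puts it in standard form is (alpha_5, alpha_4, alpha_6, alpha_1, alpha_3, alpha_2). So the algebra is type B_6, i.e. so(13).

B_6 (so(13))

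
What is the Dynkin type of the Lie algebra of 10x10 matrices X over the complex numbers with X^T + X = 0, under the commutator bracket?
D_5

This is so(10) with 10 even, which has dimension 10(10-1)/2 = 45 and rank 10/2 = 5. In the classification of classical Lie algebras, the orthogonal algebra so(2n) in an even number of variables has type D_n; here n = 5, so the Dynkin diagram is a chain of 3 nodes with a fork of two nodes at one end (D_5). Hence the type is D_5.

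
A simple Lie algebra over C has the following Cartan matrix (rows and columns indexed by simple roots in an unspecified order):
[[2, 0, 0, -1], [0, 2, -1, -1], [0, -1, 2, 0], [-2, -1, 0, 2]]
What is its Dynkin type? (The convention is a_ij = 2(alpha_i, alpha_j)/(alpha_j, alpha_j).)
The matrix has rank 4 with 2's on the diagonal. Reading the off-diagonal entries as Dynkin edges (a single edge where a_ij = a_ji = -1; a double or triple edge where a_ij * a_ji = 2 or 3), the diagram is a chain of 4 nodes with a double edge at one end; the terminal node there is the unique short simple root (B_4). One simple-root ordering that puts it in standard form is (alpha_3, alpha_2, alpha_4, alpha_1). So the algebra is type B_4, i.e. so(9).

B_4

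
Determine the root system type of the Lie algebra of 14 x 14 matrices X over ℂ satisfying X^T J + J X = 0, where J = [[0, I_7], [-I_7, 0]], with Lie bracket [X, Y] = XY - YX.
C7

This is sp(14), which has dimension 14(14+1)/2 = 105 and rank 14/2 = 7. In the classification of classical Lie algebras, the symplectic algebra sp(2n) has type C_n; here n = 7, so the Dynkin diagram is a chain of 7 nodes with a double edge at one end; the terminal node there is the unique long simple root (C_7). Hence the type is C_7.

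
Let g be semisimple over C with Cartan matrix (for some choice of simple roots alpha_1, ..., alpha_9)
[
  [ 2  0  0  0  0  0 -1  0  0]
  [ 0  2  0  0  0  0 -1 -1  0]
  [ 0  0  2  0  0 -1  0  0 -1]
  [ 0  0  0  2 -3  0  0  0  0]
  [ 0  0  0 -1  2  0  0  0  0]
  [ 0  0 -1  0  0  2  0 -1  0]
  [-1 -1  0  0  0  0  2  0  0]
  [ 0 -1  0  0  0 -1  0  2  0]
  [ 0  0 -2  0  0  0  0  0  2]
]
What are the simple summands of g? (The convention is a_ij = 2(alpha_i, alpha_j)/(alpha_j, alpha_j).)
C_7 ⊕ G_2

The diagram associated to this matrix has two connected components: the simple roots {alpha_1, alpha_2, alpha_3, alpha_6, alpha_7, alpha_8, alpha_9} form a chain of 7 nodes with a double edge at one end; the terminal node there is the unique long simple root (C_7), and {alpha_4, alpha_5} form two nodes joined by a triple edge (G_2). A semisimple Lie algebra decomposes uniquely as the direct sum of simple ideals, one per connected component of its Dynkin diagram, so g ≅ C_7 ⊕ G_2 (dimension 105 + 14 = 119).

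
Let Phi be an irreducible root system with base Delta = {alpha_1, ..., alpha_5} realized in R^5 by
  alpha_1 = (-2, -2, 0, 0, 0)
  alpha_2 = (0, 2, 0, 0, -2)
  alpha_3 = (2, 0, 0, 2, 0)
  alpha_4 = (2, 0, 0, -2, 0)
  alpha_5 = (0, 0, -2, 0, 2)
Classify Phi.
type D_5

Compute the Cartan integers a_ij = 2(alpha_i, alpha_j)/(alpha_j, alpha_j); the resulting 5x5 Cartan matrix is
[[2, -1, -1, -1, 0], [-1, 2, 0, 0, -1], [-1, 0, 2, 0, 0], [-1, 0, 0, 2, 0], [0, -1, 0, 0, 2]].
All simple roots have the same length, so the diagram is simply laced. The associated Dynkin diagram is a chain of 3 nodes with a fork of two nodes at one end (D_5), so the type is D_5 (the algebra so(10)).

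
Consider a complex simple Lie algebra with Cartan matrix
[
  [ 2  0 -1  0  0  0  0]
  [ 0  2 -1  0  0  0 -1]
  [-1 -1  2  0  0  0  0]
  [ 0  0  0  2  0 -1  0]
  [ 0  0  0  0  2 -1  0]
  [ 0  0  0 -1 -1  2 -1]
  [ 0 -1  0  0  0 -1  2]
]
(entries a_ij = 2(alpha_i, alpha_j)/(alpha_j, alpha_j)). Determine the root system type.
The matrix has rank 7 with 2's on the diagonal. Reading the off-diagonal entries as Dynkin edges (a single edge where a_ij = a_ji = -1; a double or triple edge where a_ij * a_ji = 2 or 3), the diagram is a chain of 5 nodes with a fork of two nodes at one end (D_7). One simple-root ordering that puts it in standard form is (alpha_1, alpha_3, alpha_2, alpha_7, alpha_6, alpha_5, alpha_4). So the algebra is type D_7, i.e. so(14).

D7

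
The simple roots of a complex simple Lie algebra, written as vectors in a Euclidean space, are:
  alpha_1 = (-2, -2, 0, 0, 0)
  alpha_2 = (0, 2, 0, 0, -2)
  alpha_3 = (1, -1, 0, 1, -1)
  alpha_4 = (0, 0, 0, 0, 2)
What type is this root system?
F4

Compute the Cartan integers a_ij = 2(alpha_i, alpha_j)/(alpha_j, alpha_j); the resulting 4x4 Cartan matrix is
[[2, -1, 0, 0], [-1, 2, 0, -2], [0, 0, 2, -1], [0, -1, -1, 2]].
The roots have two lengths (squared-length ratio 2:1); the short ones are alpha_{3,4}. The associated Dynkin diagram is a chain of 4 nodes with a double edge between the middle two (F_4), so the type is F_4.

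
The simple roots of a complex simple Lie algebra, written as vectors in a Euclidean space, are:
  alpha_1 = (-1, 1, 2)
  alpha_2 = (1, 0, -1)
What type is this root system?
type G_2

Compute the Cartan integers a_ij = 2(alpha_i, alpha_j)/(alpha_j, alpha_j); the resulting 2x2 Cartan matrix is
[[2, -3], [-1, 2]].
The roots have two lengths (squared-length ratio 3:1); the short ones are alpha_{2}. The associated Dynkin diagram is two nodes joined by a triple edge (G_2), so the type is G_2.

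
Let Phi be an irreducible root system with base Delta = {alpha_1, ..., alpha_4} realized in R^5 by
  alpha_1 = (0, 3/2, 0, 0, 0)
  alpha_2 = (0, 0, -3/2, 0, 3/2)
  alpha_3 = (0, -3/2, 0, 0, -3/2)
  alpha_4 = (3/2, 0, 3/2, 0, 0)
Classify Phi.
B_4 (so(9))

Compute the Cartan integers a_ij = 2(alpha_i, alpha_j)/(alpha_j, alpha_j); the resulting 4x4 Cartan matrix is
[[2, 0, -1, 0], [0, 2, -1, -1], [-2, -1, 2, 0], [0, -1, 0, 2]].
The roots have two lengths (squared-length ratio 2:1); the short ones are alpha_{1}. The associated Dynkin diagram is a chain of 4 nodes with a double edge at one end; the terminal node there is the unique short simple root (B_4), so the type is B_4 (the algebra so(9)).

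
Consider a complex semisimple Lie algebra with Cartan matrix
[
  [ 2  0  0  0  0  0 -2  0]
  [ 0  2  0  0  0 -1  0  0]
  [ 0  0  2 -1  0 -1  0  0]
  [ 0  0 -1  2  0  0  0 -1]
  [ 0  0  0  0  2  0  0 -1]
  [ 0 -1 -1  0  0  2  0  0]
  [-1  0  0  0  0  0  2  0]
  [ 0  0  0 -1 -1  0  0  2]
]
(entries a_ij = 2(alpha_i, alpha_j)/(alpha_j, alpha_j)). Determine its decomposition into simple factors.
type A_6 ⊕ type B_2

The diagram associated to this matrix has two connected components: the simple roots {alpha_2, alpha_3, alpha_4, alpha_5, alpha_6, alpha_8} form a chain of 6 nodes with single edges (A_6), and {alpha_1, alpha_7} form a chain of 2 nodes with a double edge at one end; the terminal node there is the unique short simple root (B_2). A semisimple Lie algebra decomposes uniquely as the direct sum of simple ideals, one per connected component of its Dynkin diagram, so g ≅ A_6 ⊕ B_2 (dimension 48 + 10 = 58).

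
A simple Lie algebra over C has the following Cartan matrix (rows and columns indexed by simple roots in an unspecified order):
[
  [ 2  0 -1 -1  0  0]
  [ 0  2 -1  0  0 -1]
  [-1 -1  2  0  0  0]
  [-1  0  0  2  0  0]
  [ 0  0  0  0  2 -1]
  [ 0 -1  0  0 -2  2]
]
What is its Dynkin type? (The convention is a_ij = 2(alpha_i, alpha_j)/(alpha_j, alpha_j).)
B_6 (so(13))

The matrix has rank 6 with 2's on the diagonal. Reading the off-diagonal entries as Dynkin edges (a single edge where a_ij = a_ji = -1; a double or triple edge where a_ij * a_ji = 2 or 3), the diagram is a chain of 6 nodes with a double edge at one end; the terminal node there is the unique short simple root (B_6). One simple-root ordering that puts it in standard form is (alpha_4, alpha_1, alpha_3, alpha_2, alpha_6, alpha_5). So the algebra is type B_6, i.e. so(13).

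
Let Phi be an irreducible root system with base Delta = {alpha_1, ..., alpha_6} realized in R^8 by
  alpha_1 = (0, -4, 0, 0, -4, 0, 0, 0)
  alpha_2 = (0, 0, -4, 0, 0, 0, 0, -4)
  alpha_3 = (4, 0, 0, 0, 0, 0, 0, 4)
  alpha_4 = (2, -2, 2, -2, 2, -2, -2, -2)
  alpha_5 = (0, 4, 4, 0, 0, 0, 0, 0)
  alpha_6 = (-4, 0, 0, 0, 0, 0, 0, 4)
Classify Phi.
type E_6

Compute the Cartan integers a_ij = 2(alpha_i, alpha_j)/(alpha_j, alpha_j); the resulting 6x6 Cartan matrix is
[[2, 0, 0, 0, -1, 0], [0, 2, -1, 0, -1, -1], [0, -1, 2, 0, 0, 0], [0, 0, 0, 2, 0, -1], [-1, -1, 0, 0, 2, 0], [0, -1, 0, -1, 0, 2]].
All simple roots have the same length, so the diagram is simply laced. The associated Dynkin diagram is a chain of 5 nodes with one extra node attached to the third node from one end (E_6), so the type is E_6.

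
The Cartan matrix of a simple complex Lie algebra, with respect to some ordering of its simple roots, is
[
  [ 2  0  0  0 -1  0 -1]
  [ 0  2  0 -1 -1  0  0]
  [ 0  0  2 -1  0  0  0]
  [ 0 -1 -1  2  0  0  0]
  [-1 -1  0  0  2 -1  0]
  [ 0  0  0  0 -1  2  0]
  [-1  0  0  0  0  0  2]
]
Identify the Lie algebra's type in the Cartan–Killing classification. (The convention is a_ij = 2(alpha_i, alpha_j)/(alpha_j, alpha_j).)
The matrix has rank 7 with 2's on the diagonal. Reading the off-diagonal entries as Dynkin edges (a single edge where a_ij = a_ji = -1; a double or triple edge where a_ij * a_ji = 2 or 3), the diagram is a chain of 6 nodes with one extra node attached to the third node from one end (E_7). One simple-root ordering that puts it in standard form is (alpha_7, alpha_6, alpha_1, alpha_5, alpha_2, alpha_4, alpha_3). So the algebra is type E_7.

type E_7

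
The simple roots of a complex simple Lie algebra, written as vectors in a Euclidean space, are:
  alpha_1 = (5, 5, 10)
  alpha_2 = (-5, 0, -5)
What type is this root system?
Compute the Cartan integers a_ij = 2(alpha_i, alpha_j)/(alpha_j, alpha_j); the resulting 2x2 Cartan matrix is
[[2, -3], [-1, 2]].
The roots have two lengths (squared-length ratio 3:1); the short ones are alpha_{2}. The associated Dynkin diagram is two nodes joined by a triple edge (G_2), so the type is G_2.

G2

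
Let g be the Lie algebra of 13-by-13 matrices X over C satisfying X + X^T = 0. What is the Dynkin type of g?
This is so(13) with 13 odd, which has dimension 13(13-1)/2 = 78 and rank (13-1)/2 = 6. In the classification of classical Lie algebras, the orthogonal algebra so(2n+1) in an odd number of variables has type B_n; here n = 6, so the Dynkin diagram is a chain of 6 nodes with a double edge at one end; the terminal node there is the unique short simple root (B_6). Hence the type is B_6.

B_6 (so(13))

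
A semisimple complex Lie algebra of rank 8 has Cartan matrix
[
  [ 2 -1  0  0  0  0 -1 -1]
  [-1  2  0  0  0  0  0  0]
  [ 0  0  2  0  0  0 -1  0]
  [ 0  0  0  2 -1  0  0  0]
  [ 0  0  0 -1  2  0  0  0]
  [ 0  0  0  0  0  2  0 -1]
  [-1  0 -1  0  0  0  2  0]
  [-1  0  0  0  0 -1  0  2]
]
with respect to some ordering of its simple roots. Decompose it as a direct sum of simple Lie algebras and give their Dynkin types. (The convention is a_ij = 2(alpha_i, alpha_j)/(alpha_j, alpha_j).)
A_2 + E_6

The diagram associated to this matrix has two connected components: the simple roots {alpha_4, alpha_5} form a chain of 2 nodes with single edges (A_2), and {alpha_1, alpha_2, alpha_3, alpha_6, alpha_7, alpha_8} form a chain of 5 nodes with one extra node attached to the third node from one end (E_6). A semisimple Lie algebra decomposes uniquely as the direct sum of simple ideals, one per connected component of its Dynkin diagram, so g ≅ A_2 ⊕ E_6 (dimension 8 + 78 = 86).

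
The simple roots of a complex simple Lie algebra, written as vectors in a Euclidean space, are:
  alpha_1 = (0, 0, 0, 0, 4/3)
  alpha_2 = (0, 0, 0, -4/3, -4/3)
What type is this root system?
B2

Compute the Cartan integers a_ij = 2(alpha_i, alpha_j)/(alpha_j, alpha_j); the resulting 2x2 Cartan matrix is
[[2, -1], [-2, 2]].
The roots have two lengths (squared-length ratio 2:1); the short ones are alpha_{1}. The associated Dynkin diagram is a chain of 2 nodes with a double edge at one end; the terminal node there is the unique short simple root (B_2), so the type is B_2 (the algebra so(5)).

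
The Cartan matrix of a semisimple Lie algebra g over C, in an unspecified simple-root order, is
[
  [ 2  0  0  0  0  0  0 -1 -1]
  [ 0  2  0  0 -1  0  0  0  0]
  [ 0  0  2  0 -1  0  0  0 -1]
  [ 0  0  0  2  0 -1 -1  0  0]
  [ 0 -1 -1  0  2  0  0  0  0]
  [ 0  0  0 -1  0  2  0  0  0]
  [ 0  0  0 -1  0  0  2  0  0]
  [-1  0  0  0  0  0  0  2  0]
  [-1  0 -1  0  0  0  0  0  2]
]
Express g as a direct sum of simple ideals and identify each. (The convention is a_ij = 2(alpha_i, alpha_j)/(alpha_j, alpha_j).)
The diagram associated to this matrix has two connected components: the simple roots {alpha_4, alpha_6, alpha_7} form a chain of 3 nodes with single edges (A_3), and {alpha_1, alpha_2, alpha_3, alpha_5, alpha_8, alpha_9} form a chain of 6 nodes with single edges (A_6). A semisimple Lie algebra decomposes uniquely as the direct sum of simple ideals, one per connected component of its Dynkin diagram, so g ≅ A_3 ⊕ A_6 (dimension 15 + 48 = 63).

A3 ⊕ A6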